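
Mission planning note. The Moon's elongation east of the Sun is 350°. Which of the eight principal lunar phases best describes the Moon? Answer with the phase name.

The new moon sector spans roughly -22°–22°; 350° falls inside it.

new moon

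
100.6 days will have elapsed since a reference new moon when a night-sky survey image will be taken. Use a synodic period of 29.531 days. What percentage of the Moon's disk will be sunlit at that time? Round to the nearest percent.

92%

100.6/29.531 = 3.407 lunations, so 3 complete cycles and 12.01 d into the next.
Phase angle: θ = 360°·(12.01 d)/(29.531 d) = 146.4°.
Illuminated fraction = (1 − cos 146.4°)/2 = (1 − (-0.833))/2 ≈ 0.916, so 92%.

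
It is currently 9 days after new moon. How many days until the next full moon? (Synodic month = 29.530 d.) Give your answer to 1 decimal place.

Full moon is 0.5 of the way through the cycle: age 0.5 × 29.530 = 14.765 d.
That is 14.765 − 9 = 5.765 days ahead.

5.8 days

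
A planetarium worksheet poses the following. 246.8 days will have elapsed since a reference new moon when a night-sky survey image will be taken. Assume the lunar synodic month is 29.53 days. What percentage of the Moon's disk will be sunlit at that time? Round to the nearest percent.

246.8/29.53 = 8.358 lunations, so 8 complete cycles and 10.56 d into the next.
The Moon has covered 10.56/29.53 of its cycle, so θ ≈ 360° × 10.56/29.53 = 128.7°.
cos 128.7° = (-0.626), so f = (1 − (-0.626))/2 = 0.813, so 81%.

81%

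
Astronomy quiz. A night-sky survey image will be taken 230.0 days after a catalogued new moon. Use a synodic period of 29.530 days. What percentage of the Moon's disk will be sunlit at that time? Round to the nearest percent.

230.0 d spans 7 complete synodic months (7 × 29.530 = 206.71 d) plus 23.29 d.
Elongation θ = 360° × 23.29/29.530 ≈ 283.9°.
With cos θ = 0.241, the lit fraction is (1 − 0.241)/2 ≈ 0.380, so 38%.

38%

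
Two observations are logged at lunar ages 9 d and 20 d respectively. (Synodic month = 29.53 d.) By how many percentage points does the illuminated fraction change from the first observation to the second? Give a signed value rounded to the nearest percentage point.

First observation: θ = 360°·9/29.53 = 109.7°, so f = 0.669.
Second observation: θ = 243.8°, f = 0.721.
Δf = 0.721 − 0.669 = +0.052, i.e. +5 pp.

+5 percentage points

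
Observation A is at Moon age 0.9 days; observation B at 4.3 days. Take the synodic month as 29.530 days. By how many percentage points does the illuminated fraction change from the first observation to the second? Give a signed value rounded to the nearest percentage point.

+19 percentage points

θ₁ = 360° × 0.9/29.530 = 11.0°, f₁ = (1 − cos θ₁)/2 = 0.009.
θ₂ = 360° × 4.3/29.530 = 52.4°, f₂ = (1 − cos θ₂)/2 = 0.195.
Change = f₂ − f₁ = +0.186 → +19 percentage points.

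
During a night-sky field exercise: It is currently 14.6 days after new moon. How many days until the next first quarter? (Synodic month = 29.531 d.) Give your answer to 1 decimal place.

22.3 days

First quarter is 0.25 of the way through the cycle: age 0.25 × 29.531 = 7.383 d.
This lunation's first quarter (7.383 d) has passed, so add one period: 36.914 − 14.6 = 22.314 days.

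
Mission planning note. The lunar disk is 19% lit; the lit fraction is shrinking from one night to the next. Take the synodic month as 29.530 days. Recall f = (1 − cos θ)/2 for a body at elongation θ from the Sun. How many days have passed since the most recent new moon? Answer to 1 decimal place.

From f = (1 − cos θ)/2: cos θ = 1 − 2×0.19 = 0.620; arccos → 51.7°.
Since the Moon is past full (waning), take the reflex angle: θ = 360° − 51.7° = 308.3°.
That fraction of the synodic month is 308.3/360 × 29.530 d ≈ 25.29 d.

25.3 days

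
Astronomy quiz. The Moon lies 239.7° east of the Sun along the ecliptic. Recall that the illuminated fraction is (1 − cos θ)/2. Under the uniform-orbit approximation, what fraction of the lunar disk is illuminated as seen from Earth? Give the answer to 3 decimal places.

0.752

cos 239.7° = (-0.505), so f = (1 − (-0.505))/2 = 0.752.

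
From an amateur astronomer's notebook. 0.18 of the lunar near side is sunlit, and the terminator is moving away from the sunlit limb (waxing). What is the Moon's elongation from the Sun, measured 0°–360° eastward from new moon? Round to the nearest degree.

Invert f = (1 − cos θ)/2 to get cos θ = 1 − 2(0.18) = 0.640, hence θ₀ = arccos 0.640 = 50.2°.
Before full moon the principal value applies: θ = 50.2°.

50°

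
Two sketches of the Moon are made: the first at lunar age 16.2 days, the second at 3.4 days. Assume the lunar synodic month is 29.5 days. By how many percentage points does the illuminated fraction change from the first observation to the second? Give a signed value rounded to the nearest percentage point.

-85 pp

First observation: θ = 360°·16.2/29.5 = 197.7°, so f = 0.976.
Second observation: θ = 41.5°, f = 0.125.
Δf = 0.125 − 0.976 = -0.851, i.e. -85 pp.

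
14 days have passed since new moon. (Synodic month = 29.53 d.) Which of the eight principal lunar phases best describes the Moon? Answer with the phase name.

θ ≈ 360° × 14/29.53 = 171°, which falls in the full moon sector.

full moon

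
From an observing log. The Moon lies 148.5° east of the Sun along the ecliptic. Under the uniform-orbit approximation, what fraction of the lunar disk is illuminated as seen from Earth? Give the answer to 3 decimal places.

f = (1 − cos 148.5°)/2 = (1 − (-0.853))/2 ≈ 0.926.

0.926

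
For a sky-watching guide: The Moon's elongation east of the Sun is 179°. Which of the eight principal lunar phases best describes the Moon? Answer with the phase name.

The full moon sector spans roughly 158°–202°; 179° falls inside it.

full moon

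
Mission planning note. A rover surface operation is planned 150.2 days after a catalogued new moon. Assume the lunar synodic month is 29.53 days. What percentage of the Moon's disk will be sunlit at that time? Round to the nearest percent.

7%

150.2 d spans 5 complete synodic months (5 × 29.53 = 147.65 d) plus 2.55 d.
Phase angle: θ = 360°·(2.55 d)/(29.53 d) = 31.1°.
Illuminated fraction = (1 − cos 31.1°)/2 = (1 − 0.856)/2 ≈ 0.072, so 7%.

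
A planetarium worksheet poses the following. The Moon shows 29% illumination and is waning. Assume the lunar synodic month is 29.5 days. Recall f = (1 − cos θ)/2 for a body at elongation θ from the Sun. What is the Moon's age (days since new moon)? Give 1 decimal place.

24.2 days

cos θ = 1 − 2f = 0.420, giving a principal value of 65.2°.
Waning ⇒ past full, so θ = 360° − 65.2° = 294.8°.
At 360°/29.5 d per day, 294.8° corresponds to 24.16 days.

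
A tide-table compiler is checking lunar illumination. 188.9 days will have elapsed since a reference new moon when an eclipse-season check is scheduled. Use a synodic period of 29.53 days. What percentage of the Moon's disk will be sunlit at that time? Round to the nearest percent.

188.9/29.53 = 6.397 lunations, so 6 complete cycles and 11.72 d into the next.
Elongation θ = 360° × 11.72/29.53 ≈ 142.9°.
Illuminated fraction = (1 − cos 142.9°)/2 = (1 − (-0.797))/2 ≈ 0.899, so 90%.

90%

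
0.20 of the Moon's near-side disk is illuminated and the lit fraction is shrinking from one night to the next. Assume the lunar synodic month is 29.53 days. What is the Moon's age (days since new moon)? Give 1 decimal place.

25.2 days

cos θ = 1 − 2f = 0.600, giving a principal value of 53.1°.
Waning ⇒ past full, so θ = 360° − 53.1° = 306.9°.
At 360°/29.53 d per day, 306.9° corresponds to 25.17 days.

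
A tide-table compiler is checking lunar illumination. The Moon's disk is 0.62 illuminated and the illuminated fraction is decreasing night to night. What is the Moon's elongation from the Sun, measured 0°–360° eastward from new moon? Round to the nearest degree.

Invert f = (1 − cos θ)/2 to get cos θ = 1 − 2(0.62) = -0.240, hence θ₀ = arccos -0.240 = 103.9°.
Since the Moon is past full (waning), take the reflex angle: θ = 360° − 103.9° = 256.1°.

256°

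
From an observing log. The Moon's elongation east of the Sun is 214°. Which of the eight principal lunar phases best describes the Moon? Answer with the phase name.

The waning gibbous sector spans roughly 202°–248°; 214° falls inside it.

waning gibbous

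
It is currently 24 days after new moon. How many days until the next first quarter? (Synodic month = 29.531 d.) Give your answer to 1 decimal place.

First quarter occurs at elongation 90°, i.e. at age 29.531 × 90/360 = 7.383 d.
Already past this cycle's first quarter; the next is at 7.383 + 29.531 = 36.914 d, so 36.914 − 24 = 12.914 days.

12.9 days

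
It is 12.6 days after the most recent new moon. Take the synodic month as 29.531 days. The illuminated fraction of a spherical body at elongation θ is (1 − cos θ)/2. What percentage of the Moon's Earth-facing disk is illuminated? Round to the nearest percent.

The Moon has covered 12.6/29.531 of its cycle, so θ ≈ 360° × 12.6/29.531 = 153.6°.
With cos θ = (-0.896), the lit fraction is (1 − (-0.896))/2 ≈ 0.948, so 95%.

95%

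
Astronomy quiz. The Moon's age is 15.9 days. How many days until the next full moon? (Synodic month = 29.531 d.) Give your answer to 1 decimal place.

28.4 days

Full moon occurs at elongation 180°, i.e. at age 29.531 × 180/360 = 14.765 d.
Already past this cycle's full moon; the next is at 14.765 + 29.531 = 44.296 d, so 44.296 − 15.9 = 28.396 days.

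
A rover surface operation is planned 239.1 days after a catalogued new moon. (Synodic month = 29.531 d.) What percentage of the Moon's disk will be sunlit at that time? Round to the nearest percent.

9%

239.1 d spans 8 complete synodic months (8 × 29.531 = 236.25 d) plus 2.85 d.
Elongation θ = 360° × 2.85/29.531 ≈ 34.8°.
cos 34.8° = 0.821, so f = (1 − 0.821)/2 = 0.089, so 9%.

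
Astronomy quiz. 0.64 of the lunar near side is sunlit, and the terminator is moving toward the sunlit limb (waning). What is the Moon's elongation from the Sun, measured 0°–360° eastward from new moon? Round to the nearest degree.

254°

From f = (1 − cos θ)/2: cos θ = 1 − 2×0.64 = -0.280; arccos → 106.3°.
Since the Moon is past full (waning), take the reflex angle: θ = 360° − 106.3° = 253.7°.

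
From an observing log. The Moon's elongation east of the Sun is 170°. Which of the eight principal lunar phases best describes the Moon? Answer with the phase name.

full moon

170° lies in the full moon sector of the 8-phase cycle.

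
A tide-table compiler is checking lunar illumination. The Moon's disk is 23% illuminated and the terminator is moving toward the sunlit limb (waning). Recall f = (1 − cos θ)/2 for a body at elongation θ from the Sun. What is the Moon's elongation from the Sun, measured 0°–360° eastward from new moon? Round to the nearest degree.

303°

Invert f = (1 − cos θ)/2 to get cos θ = 1 − 2(0.23) = 0.540, hence θ₀ = arccos 0.540 = 57.3°.
Since the Moon is past full (waning), take the reflex angle: θ = 360° − 57.3° = 302.7°.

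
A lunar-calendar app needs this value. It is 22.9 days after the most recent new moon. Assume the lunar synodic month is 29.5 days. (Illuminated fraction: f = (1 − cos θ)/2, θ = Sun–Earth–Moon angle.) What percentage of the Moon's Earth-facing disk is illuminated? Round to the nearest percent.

42%

Phase angle: θ = 360°·(22.9 d)/(29.5 d) = 279.5°.
cos 279.5° = 0.164, so f = (1 − 0.164)/2 = 0.418, so 42%.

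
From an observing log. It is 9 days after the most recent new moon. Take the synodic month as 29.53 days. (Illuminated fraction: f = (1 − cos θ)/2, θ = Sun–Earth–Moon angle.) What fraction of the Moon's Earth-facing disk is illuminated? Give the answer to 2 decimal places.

The Moon has covered 9/29.53 of its cycle, so θ ≈ 360° × 9/29.53 = 109.7°.
With cos θ = (-0.337), the lit fraction is (1 − (-0.337))/2 ≈ 0.669.

0.67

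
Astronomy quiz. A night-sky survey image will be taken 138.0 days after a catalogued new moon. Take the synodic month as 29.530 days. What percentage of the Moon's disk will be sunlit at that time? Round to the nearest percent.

138.0/29.530 = 4.673 lunations, so 4 complete cycles and 19.88 d into the next.
The Moon has covered 19.88/29.530 of its cycle, so θ ≈ 360° × 19.88/29.530 = 242.4°.
Illuminated fraction = (1 − cos 242.4°)/2 = (1 − (-0.464))/2 ≈ 0.732, so 73%.

73%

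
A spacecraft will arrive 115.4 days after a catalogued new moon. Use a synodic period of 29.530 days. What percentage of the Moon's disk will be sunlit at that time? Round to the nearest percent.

115.4 d spans 3 complete synodic months (3 × 29.530 = 88.59 d) plus 26.81 d.
The Moon has covered 26.81/29.530 of its cycle, so θ ≈ 360° × 26.81/29.530 = 326.8°.
cos 326.8° = 0.837, so f = (1 − 0.837)/2 = 0.081, so 8%.

8%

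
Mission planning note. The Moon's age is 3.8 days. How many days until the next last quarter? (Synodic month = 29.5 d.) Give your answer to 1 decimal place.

18.3 days

Last quarter occurs at elongation 270°, i.e. at age 29.5 × 270/360 = 22.125 d.
So 18.325 days remain (22.125 − 3.8).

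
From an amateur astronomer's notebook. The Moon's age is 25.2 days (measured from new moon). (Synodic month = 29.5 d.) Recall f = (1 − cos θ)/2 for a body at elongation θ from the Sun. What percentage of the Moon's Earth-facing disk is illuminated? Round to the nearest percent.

The Moon has covered 25.2/29.5 of its cycle, so θ ≈ 360° × 25.2/29.5 = 307.5°.
Illuminated fraction = (1 − cos 307.5°)/2 = (1 − 0.609)/2 ≈ 0.195, so 20%.

20%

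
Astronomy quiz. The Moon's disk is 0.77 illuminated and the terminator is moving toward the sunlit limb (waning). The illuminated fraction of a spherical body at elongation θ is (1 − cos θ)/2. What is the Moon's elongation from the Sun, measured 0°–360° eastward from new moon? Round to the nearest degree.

237°

From f = (1 − cos θ)/2: cos θ = 1 − 2×0.77 = -0.540; arccos → 122.7°.
A waning Moon lies in 180°–360°, so θ = 360° − 122.7° = 237.3°.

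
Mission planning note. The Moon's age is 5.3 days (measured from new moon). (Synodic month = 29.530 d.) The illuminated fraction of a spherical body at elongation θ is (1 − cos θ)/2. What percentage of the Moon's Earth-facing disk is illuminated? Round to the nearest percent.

The Moon has covered 5.3/29.530 of its cycle, so θ ≈ 360° × 5.3/29.530 = 64.6°.
Illuminated fraction = (1 − cos 64.6°)/2 = (1 − 0.429)/2 ≈ 0.286, so 29%.

29%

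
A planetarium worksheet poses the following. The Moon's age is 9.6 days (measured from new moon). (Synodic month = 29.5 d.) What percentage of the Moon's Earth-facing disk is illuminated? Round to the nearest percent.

Phase angle: θ = 360°·(9.6 d)/(29.5 d) = 117.2°.
cos 117.2° = (-0.456), so f = (1 − (-0.456))/2 = 0.728, so 73%.

73%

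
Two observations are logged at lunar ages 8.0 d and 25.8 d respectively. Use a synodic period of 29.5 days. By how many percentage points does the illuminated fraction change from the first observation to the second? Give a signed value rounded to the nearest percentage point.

θ₁ = 360° × 8.0/29.5 = 97.6°, f₁ = (1 − cos θ₁)/2 = 0.566.
θ₂ = 360° × 25.8/29.5 = 314.8°, f₂ = (1 − cos θ₂)/2 = 0.147.
Change = f₂ − f₁ = -0.419 → -42 percentage points.

-42 percentage points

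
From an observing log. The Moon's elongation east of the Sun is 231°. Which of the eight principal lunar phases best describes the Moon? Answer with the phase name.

waning gibbous

231° lies in the waning gibbous sector of the 8-phase cycle.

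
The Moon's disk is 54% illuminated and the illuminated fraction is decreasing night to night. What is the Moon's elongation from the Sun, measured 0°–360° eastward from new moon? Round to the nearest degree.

Invert f = (1 − cos θ)/2 to get cos θ = 1 − 2(0.54) = -0.080, hence θ₀ = arccos -0.080 = 94.6°.
Since the Moon is past full (waning), take the reflex angle: θ = 360° − 94.6° = 265.4°.

265°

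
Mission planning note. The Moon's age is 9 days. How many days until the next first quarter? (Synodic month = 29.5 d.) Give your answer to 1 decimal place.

27.9 days

First quarter occurs at elongation 90°, i.e. at age 29.5 × 90/360 = 7.375 d.
Already past this cycle's first quarter; the next is at 7.375 + 29.5 = 36.875 d, so 36.875 − 9 = 27.875 days.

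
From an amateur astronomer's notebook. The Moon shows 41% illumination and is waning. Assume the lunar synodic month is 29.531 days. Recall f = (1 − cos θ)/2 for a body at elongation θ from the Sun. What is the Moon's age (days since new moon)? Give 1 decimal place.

23.0 days

From f = (1 − cos θ)/2: cos θ = 1 − 2×0.41 = 0.180; arccos → 79.6°.
A waning Moon lies in 180°–360°, so θ = 360° − 79.6° = 280.4°.
Age = 29.531 × 280.4°/360° ≈ 23.00 days.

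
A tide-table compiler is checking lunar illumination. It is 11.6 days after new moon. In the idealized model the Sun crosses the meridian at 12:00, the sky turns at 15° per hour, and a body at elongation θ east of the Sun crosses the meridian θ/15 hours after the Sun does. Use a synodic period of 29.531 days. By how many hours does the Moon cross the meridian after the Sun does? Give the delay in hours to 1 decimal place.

Phase angle: θ = 360°·(11.6 d)/(29.531 d) = 141.4°.
Delay after the Sun = 141.4° / (15°/h) ≈ 9.43 h.
So the Moon crosses the meridian 9.43 h after the Sun.

9.4 h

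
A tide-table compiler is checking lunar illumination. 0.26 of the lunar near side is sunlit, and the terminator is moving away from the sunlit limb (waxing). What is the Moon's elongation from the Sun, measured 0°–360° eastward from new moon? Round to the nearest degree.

cos θ = 1 − 2f = 0.480, giving a principal value of 61.3°.
The Moon is waxing (0°–180°), so θ = 61.3° directly.

61°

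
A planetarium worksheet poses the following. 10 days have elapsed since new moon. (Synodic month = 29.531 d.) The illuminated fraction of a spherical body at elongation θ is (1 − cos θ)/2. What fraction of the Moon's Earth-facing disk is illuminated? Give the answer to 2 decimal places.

Elongation θ = 360° × 10/29.531 ≈ 121.9°.
cos 121.9° = (-0.529), so f = (1 − (-0.529))/2 = 0.764.

0.76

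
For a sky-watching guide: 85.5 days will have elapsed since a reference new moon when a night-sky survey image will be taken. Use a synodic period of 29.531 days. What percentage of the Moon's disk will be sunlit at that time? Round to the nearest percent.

10%

Reduce mod P: 85.5 − 2×29.531 = 26.44 d into the current lunation.
The Moon has covered 26.44/29.531 of its cycle, so θ ≈ 360° × 26.44/29.531 = 322.3°.
cos 322.3° = 0.791, so f = (1 − 0.791)/2 = 0.104, so 10%.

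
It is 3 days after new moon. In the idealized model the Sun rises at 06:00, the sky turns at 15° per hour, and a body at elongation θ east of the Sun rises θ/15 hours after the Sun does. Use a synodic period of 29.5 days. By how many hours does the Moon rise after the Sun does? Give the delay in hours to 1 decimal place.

The Moon has covered 3/29.5 of its cycle, so θ ≈ 360° × 3/29.5 = 36.6°.
Delay after the Sun = 36.6° / (15°/h) ≈ 2.44 h.
So the Moon rises 2.44 h after the Sun.

2.4 h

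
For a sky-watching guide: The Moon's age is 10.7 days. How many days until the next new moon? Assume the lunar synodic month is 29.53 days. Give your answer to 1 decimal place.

18.8 days

The next new moon completes the synodic month: 29.53 − 10.7 = 18.830 days.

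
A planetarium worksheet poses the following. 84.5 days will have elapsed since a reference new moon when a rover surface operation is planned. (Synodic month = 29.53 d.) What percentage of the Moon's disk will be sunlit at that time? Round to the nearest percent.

84.5 d spans 2 complete synodic months (2 × 29.53 = 59.06 d) plus 25.44 d.
The Moon has covered 25.44/29.53 of its cycle, so θ ≈ 360° × 25.44/29.53 = 310.1°.
With cos θ = 0.645, the lit fraction is (1 − 0.645)/2 ≈ 0.178, so 18%.

18%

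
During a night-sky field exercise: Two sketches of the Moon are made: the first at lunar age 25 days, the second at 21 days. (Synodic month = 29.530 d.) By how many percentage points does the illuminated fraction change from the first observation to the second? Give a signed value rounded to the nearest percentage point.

+41 pp

First observation: θ = 360°·25/29.530 = 304.8°, so f = 0.215.
Second observation: θ = 256.0°, f = 0.621.
Δf = 0.621 − 0.215 = +0.406, i.e. +41 pp.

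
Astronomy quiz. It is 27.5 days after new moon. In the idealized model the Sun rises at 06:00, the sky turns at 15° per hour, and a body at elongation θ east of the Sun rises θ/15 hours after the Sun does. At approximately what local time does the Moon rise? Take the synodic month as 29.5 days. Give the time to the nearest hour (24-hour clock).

04:00

Elongation θ = 360° × 27.5/29.5 ≈ 335.6°.
The Moon trails the Sun by θ/15 = 335.6/15 ≈ 22.37 hours.
06:00 + 22.37 h ≈ 04:22 → 04:00 to the nearest hour.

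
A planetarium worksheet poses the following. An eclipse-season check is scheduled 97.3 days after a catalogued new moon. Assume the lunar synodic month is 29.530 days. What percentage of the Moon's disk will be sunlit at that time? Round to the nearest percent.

64%

97.3/29.530 = 3.295 lunations, so 3 complete cycles and 8.71 d into the next.
Elongation θ = 360° × 8.71/29.530 ≈ 106.2°.
cos 106.2° = (-0.279), so f = (1 − (-0.279))/2 = 0.639, so 64%.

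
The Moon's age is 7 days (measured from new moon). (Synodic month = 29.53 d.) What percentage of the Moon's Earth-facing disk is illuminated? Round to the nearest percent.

46%

Elongation θ = 360° × 7/29.53 ≈ 85.3°.
cos 85.3° = 0.081, so f = (1 − 0.081)/2 = 0.459, so 46%.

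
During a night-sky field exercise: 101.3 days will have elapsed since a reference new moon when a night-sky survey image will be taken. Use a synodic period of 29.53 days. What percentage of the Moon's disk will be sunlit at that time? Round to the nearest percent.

95%

Reduce mod P: 101.3 − 3×29.53 = 12.71 d into the current lunation.
Elongation θ = 360° × 12.71/29.53 ≈ 154.9°.
Illuminated fraction = (1 − cos 154.9°)/2 = (1 − (-0.906))/2 ≈ 0.953, so 95%.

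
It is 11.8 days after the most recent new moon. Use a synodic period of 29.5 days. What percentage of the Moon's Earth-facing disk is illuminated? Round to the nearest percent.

Elongation θ = 360° × 11.8/29.5 ≈ 144.0°.
cos 144.0° = (-0.809), so f = (1 − (-0.809))/2 = 0.905, so 90%.

90%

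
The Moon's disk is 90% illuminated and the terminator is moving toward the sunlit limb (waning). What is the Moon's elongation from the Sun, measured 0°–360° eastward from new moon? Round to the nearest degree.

From f = (1 − cos θ)/2: cos θ = 1 − 2×0.90 = -0.800; arccos → 143.1°.
Since the Moon is past full (waning), take the reflex angle: θ = 360° − 143.1° = 216.9°.

217°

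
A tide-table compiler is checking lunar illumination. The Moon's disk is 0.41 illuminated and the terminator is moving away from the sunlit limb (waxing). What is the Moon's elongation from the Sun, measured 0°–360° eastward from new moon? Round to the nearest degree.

80°

cos θ = 1 − 2f = 0.180, giving a principal value of 79.6°.
The Moon is waxing (0°–180°), so θ = 79.6° directly.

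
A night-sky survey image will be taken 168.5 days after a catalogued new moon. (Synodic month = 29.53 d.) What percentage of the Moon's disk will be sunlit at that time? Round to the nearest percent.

Reduce mod P: 168.5 − 5×29.53 = 20.85 d into the current lunation.
Elongation θ = 360° × 20.85/29.53 ≈ 254.2°.
With cos θ = (-0.273), the lit fraction is (1 − (-0.273))/2 ≈ 0.636, so 64%.

64%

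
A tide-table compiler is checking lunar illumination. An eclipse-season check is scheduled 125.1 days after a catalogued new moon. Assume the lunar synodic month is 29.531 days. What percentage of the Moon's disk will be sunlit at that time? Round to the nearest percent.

46%

125.1/29.531 = 4.236 lunations, so 4 complete cycles and 6.98 d into the next.
The Moon has covered 6.98/29.531 of its cycle, so θ ≈ 360° × 6.98/29.531 = 85.0°.
Illuminated fraction = (1 − cos 85.0°)/2 = (1 − 0.086)/2 ≈ 0.457, so 46%.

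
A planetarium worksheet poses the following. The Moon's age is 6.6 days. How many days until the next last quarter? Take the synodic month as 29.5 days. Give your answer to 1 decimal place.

15.5 days

Last quarter occurs at elongation 270°, i.e. at age 29.5 × 270/360 = 22.125 d.
So 15.525 days remain (22.125 − 6.6).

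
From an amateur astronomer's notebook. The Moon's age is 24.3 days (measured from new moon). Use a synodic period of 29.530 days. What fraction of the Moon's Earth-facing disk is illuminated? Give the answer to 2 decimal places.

0.28

Elongation θ = 360° × 24.3/29.530 ≈ 296.2°.
cos 296.2° = 0.442, so f = (1 − 0.442)/2 = 0.279.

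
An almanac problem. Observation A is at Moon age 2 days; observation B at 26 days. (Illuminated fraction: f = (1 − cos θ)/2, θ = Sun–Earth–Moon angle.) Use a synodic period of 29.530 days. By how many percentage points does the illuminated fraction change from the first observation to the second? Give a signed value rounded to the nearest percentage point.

+9 percentage points

θ₁ = 360° × 2/29.530 = 24.4°, f₁ = (1 − cos θ₁)/2 = 0.045.
θ₂ = 360° × 26/29.530 = 317.0°, f₂ = (1 − cos θ₂)/2 = 0.135.
Change = f₂ − f₁ = +0.090 → +9 percentage points.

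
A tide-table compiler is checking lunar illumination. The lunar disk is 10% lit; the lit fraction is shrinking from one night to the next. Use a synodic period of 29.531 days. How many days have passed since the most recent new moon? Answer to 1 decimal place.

26.5 days

From f = (1 − cos θ)/2: cos θ = 1 − 2×0.10 = 0.800; arccos → 36.9°.
A waning Moon lies in 180°–360°, so θ = 360° − 36.9° = 323.1°.
That fraction of the synodic month is 323.1/360 × 29.531 d ≈ 26.51 d.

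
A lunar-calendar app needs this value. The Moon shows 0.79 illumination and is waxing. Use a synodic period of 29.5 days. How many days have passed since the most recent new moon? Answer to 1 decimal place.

10.3 days

cos θ = 1 − 2f = -0.580, giving a principal value of 125.5°.
The Moon is waxing (0°–180°), so θ = 125.5° directly.
Age = 29.5 × 125.5°/360° ≈ 10.28 days.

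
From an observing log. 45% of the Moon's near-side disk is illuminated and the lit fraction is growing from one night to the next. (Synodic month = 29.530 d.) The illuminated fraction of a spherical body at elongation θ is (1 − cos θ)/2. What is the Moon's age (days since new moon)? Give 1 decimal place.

cos θ = 1 − 2f = 0.100, giving a principal value of 84.3°.
The Moon is waxing (0°–180°), so θ = 84.3° directly.
That fraction of the synodic month is 84.3/360 × 29.530 d ≈ 6.91 d.

6.9 days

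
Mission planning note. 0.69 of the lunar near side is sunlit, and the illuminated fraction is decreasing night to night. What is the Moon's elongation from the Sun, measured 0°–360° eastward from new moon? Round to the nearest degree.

cos θ = 1 − 2f = -0.380, giving a principal value of 112.3°.
Waning ⇒ past full, so θ = 360° − 112.3° = 247.7°.

248°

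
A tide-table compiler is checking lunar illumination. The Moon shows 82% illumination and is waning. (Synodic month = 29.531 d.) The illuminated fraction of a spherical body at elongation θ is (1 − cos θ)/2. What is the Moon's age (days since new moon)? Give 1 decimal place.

Invert f = (1 − cos θ)/2 to get cos θ = 1 − 2(0.82) = -0.640, hence θ₀ = arccos -0.640 = 129.8°.
Since the Moon is past full (waning), take the reflex angle: θ = 360° − 129.8° = 230.2°.
At 360°/29.531 d per day, 230.2° corresponds to 18.88 days.

18.9 days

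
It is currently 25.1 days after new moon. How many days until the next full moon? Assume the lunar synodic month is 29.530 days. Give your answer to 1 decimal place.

Full moon occurs at elongation 180°, i.e. at age 29.530 × 180/360 = 14.765 d.
Already past this cycle's full moon; the next is at 14.765 + 29.530 = 44.295 d, so 44.295 − 25.1 = 19.195 days.

19.2 days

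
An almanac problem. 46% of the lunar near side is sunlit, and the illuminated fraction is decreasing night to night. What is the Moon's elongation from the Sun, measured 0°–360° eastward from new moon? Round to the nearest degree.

275°

From f = (1 − cos θ)/2: cos θ = 1 − 2×0.46 = 0.080; arccos → 85.4°.
A waning Moon lies in 180°–360°, so θ = 360° − 85.4° = 274.6°.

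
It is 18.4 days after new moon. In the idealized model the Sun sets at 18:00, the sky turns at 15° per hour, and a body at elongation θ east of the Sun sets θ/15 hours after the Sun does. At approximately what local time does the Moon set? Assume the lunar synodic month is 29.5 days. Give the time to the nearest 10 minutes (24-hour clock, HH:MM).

09:00

Elongation θ = 360° × 18.4/29.5 ≈ 224.5°.
Delay after the Sun = 224.5° / (15°/h) ≈ 14.97 h.
18:00 + 14.969 h ≈ 08:58 → 09:00 to the nearest ten minutes.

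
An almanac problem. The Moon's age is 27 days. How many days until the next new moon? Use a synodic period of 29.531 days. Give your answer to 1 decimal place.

2.5 days

One full lunation from the last new moon is 29.531 d; remaining = 29.531 − 27 = 2.531 d.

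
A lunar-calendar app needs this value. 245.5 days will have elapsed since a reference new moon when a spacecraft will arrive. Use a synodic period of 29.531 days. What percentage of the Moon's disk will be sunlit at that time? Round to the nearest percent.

69%

245.5/29.531 = 8.313 lunations, so 8 complete cycles and 9.25 d into the next.
The Moon has covered 9.25/29.531 of its cycle, so θ ≈ 360° × 9.25/29.531 = 112.8°.
With cos θ = (-0.387), the lit fraction is (1 − (-0.387))/2 ≈ 0.694, so 69%.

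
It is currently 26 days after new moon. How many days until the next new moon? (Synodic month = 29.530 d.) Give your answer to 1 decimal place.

One full lunation from the last new moon is 29.530 d; remaining = 29.530 − 26 = 3.530 d.

3.5 days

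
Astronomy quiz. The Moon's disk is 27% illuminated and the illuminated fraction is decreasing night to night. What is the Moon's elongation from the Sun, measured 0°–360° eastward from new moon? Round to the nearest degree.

297°

cos θ = 1 − 2f = 0.460, giving a principal value of 62.6°.
Waning ⇒ past full, so θ = 360° − 62.6° = 297.4°.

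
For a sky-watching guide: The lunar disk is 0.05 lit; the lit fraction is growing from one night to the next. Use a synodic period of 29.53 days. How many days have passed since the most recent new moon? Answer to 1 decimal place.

Invert f = (1 − cos θ)/2 to get cos θ = 1 − 2(0.05) = 0.900, hence θ₀ = arccos 0.900 = 25.8°.
Before full moon the principal value applies: θ = 25.8°.
That fraction of the synodic month is 25.8/360 × 29.53 d ≈ 2.12 d.

2.1 days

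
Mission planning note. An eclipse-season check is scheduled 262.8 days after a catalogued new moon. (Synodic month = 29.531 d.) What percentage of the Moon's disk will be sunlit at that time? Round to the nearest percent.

262.8/29.531 = 8.899 lunations, so 8 complete cycles and 26.55 d into the next.
The Moon has covered 26.55/29.531 of its cycle, so θ ≈ 360° × 26.55/29.531 = 323.7°.
With cos θ = 0.806, the lit fraction is (1 − 0.806)/2 ≈ 0.097, so 10%.

10%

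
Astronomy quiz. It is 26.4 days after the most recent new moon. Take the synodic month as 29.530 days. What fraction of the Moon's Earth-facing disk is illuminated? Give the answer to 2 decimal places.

Elongation θ = 360° × 26.4/29.530 ≈ 321.8°.
With cos θ = 0.786, the lit fraction is (1 − 0.786)/2 ≈ 0.107.

0.11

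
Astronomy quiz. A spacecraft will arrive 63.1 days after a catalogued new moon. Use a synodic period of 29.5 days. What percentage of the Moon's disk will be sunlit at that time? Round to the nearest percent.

63.1/29.5 = 2.139 lunations, so 2 complete cycles and 4.10 d into the next.
Phase angle: θ = 360°·(4.10 d)/(29.5 d) = 50.0°.
cos 50.0° = 0.642, so f = (1 − 0.642)/2 = 0.179, so 18%.

18%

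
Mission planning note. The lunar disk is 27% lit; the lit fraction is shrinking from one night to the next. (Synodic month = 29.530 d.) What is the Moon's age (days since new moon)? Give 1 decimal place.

24.4 days

cos θ = 1 − 2f = 0.460, giving a principal value of 62.6°.
Waning ⇒ past full, so θ = 360° − 62.6° = 297.4°.
Age = 29.530 × 297.4°/360° ≈ 24.39 days.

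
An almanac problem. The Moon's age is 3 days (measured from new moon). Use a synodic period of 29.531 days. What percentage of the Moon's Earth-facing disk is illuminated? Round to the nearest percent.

Phase angle: θ = 360°·(3 d)/(29.531 d) = 36.6°.
cos 36.6° = 0.803, so f = (1 − 0.803)/2 = 0.098, so 10%.

10%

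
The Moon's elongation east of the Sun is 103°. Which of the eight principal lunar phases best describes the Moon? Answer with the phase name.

The first quarter sector spans roughly 68°–112°; 103° falls inside it.

first quarter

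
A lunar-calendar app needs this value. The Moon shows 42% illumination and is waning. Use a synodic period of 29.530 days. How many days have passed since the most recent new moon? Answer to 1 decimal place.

22.9 days

From f = (1 − cos θ)/2: cos θ = 1 − 2×0.42 = 0.160; arccos → 80.8°.
Waning ⇒ past full, so θ = 360° − 80.8° = 279.2°.
That fraction of the synodic month is 279.2/360 × 29.530 d ≈ 22.90 d.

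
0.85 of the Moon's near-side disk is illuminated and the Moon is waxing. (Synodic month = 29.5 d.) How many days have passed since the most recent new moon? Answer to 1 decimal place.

Invert f = (1 − cos θ)/2 to get cos θ = 1 − 2(0.85) = -0.700, hence θ₀ = arccos -0.700 = 134.4°.
Waxing ⇒ before full, so θ = 134.4°.
At 360°/29.5 d per day, 134.4° corresponds to 11.02 days.

11.0 days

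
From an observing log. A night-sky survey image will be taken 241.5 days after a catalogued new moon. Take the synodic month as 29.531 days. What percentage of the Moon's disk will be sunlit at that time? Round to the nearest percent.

28%

Reduce mod P: 241.5 − 8×29.531 = 5.25 d into the current lunation.
Phase angle: θ = 360°·(5.25 d)/(29.531 d) = 64.0°.
With cos θ = 0.438, the lit fraction is (1 − 0.438)/2 ≈ 0.281, so 28%.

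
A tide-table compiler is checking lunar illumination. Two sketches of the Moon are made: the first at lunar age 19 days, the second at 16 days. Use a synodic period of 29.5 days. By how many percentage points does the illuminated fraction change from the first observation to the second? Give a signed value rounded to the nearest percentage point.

+17 percentage points

First observation: θ = 360°·19/29.5 = 231.9°, so f = 0.809.
Second observation: θ = 195.3°, f = 0.982.
Δf = 0.982 − 0.809 = +0.174, i.e. +17 pp.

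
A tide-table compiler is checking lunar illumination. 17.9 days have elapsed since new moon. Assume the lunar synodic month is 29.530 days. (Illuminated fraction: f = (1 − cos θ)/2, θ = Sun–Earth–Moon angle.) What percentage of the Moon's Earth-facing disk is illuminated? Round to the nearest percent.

89%

The Moon has covered 17.9/29.530 of its cycle, so θ ≈ 360° × 17.9/29.530 = 218.2°.
With cos θ = (-0.786), the lit fraction is (1 − (-0.786))/2 ≈ 0.893, so 89%.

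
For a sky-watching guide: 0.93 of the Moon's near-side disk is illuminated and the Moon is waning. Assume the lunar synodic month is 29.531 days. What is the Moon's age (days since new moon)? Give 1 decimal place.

17.3 days

Invert f = (1 − cos θ)/2 to get cos θ = 1 − 2(0.93) = -0.860, hence θ₀ = arccos -0.860 = 149.3°.
Since the Moon is past full (waning), take the reflex angle: θ = 360° − 149.3° = 210.7°.
That fraction of the synodic month is 210.7/360 × 29.531 d ≈ 17.28 d.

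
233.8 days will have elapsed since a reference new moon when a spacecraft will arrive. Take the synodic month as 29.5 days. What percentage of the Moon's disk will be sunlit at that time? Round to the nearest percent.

Reduce mod P: 233.8 − 7×29.5 = 27.30 d into the current lunation.
Phase angle: θ = 360°·(27.30 d)/(29.5 d) = 333.2°.
Illuminated fraction = (1 − cos 333.2°)/2 = (1 − 0.892)/2 ≈ 0.054, so 5%.

5%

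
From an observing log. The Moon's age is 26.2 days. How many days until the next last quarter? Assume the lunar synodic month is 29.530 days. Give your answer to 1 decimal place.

Last quarter is 0.75 of the way through the cycle: age 0.75 × 29.530 = 22.148 d.
This lunation's last quarter (22.148 d) has passed, so add one period: 51.678 − 26.2 = 25.478 days.

25.5 days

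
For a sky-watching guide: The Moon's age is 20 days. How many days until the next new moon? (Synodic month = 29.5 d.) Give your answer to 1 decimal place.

9.5 days

One full lunation from the last new moon is 29.5 d; remaining = 29.5 − 20 = 9.500 d.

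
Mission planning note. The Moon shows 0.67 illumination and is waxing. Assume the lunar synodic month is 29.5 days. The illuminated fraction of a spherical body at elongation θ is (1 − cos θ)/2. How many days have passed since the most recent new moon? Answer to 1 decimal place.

cos θ = 1 − 2f = -0.340, giving a principal value of 109.9°.
The Moon is waxing (0°–180°), so θ = 109.9° directly.
Age = 29.5 × 109.9°/360° ≈ 9.00 days.

9.0 days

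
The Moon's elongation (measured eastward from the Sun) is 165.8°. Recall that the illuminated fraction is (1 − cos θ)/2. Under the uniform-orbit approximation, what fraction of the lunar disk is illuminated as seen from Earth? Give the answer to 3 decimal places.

0.985

cos 165.8° = (-0.969), so f = (1 − (-0.969))/2 = 0.985.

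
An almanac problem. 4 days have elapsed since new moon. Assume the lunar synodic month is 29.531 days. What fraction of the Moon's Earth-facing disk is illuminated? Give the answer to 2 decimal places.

The Moon has covered 4/29.531 of its cycle, so θ ≈ 360° × 4/29.531 = 48.8°.
With cos θ = 0.659, the lit fraction is (1 − 0.659)/2 ≈ 0.170.

0.17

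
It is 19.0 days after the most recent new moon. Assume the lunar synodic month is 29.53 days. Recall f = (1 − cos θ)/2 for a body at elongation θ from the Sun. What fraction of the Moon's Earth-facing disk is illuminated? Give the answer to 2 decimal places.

Elongation θ = 360° × 19.0/29.53 ≈ 231.6°.
cos 231.6° = (-0.621), so f = (1 − (-0.621))/2 = 0.810.

0.81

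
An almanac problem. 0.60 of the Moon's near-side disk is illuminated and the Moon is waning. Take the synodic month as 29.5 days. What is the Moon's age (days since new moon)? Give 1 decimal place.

21.2 days

Invert f = (1 − cos θ)/2 to get cos θ = 1 − 2(0.60) = -0.200, hence θ₀ = arccos -0.200 = 101.5°.
Since the Moon is past full (waning), take the reflex angle: θ = 360° − 101.5° = 258.5°.
That fraction of the synodic month is 258.5/360 × 29.5 d ≈ 21.18 d.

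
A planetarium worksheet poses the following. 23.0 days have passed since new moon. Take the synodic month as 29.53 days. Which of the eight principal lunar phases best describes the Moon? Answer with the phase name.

At 23.0/29.53 of the cycle, θ ≈ 280° — the last quarter range.

last quarter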